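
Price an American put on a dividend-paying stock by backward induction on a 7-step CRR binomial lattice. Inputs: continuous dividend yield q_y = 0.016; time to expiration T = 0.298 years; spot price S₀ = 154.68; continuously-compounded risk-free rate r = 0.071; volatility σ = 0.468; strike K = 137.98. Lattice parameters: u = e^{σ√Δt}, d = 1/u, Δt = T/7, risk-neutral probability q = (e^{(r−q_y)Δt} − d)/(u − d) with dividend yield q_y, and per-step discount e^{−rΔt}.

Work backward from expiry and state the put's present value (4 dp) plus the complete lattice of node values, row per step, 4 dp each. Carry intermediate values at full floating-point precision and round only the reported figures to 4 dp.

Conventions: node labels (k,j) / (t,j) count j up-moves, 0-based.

Δt=0.04257, u=1.10138, d=0.90795, q=0.48800, disc=e^(-rΔt)=0.99698
k=7 terminal: V=max(K-S,0) → 59.2971 42.5350 22.2021 0.0000 0.0000 0.0000 0.0000 0.0000
k=6: j=0 S=86.6596 intr=51.3204 cont=50.9629 V=51.3204[EX]; j=1 S=105.1210 intr=32.8590 cont=32.5142 V=32.8590[EX]; j=2 S=127.5151 intr=10.4649 cont=11.3332 V=11.3332[hold]; j=3 S=154.6800 intr=0.0000 cont=0.0000 V=0.0000[hold]; j=4 S=187.6319 intr=0.0000 cont=0.0000 V=0.0000[hold]; j=5 S=227.6036 intr=0.0000 cont=0.0000 V=0.0000[hold]; j=6 S=276.0905 intr=0.0000 cont=0.0000 V=0.0000[hold]
k=5: j=0 S=95.4450 intr=42.5350 cont=42.1836 V=42.5350[EX]; j=1 S=115.7779 intr=22.2021 cont=22.2870 V=22.2870[hold]; j=2 S=140.4423 intr=0.0000 cont=5.7851 V=5.7851[hold]; j=3 S=170.3611 intr=0.0000 cont=0.0000 V=0.0000[hold]; j=4 S=206.6535 intr=0.0000 cont=0.0000 V=0.0000[hold]; j=5 S=250.6774 intr=0.0000 cont=0.0000 V=0.0000[hold]
k=4: j=0 S=105.1210 intr=32.8590 cont=32.5555 V=32.8590[EX]; j=1 S=127.5151 intr=10.4649 cont=14.1912 V=14.1912[hold]; j=2 S=154.6800 intr=0.0000 cont=2.9531 V=2.9531[hold]; j=3 S=187.6319 intr=0.0000 cont=0.0000 V=0.0000[hold]; j=4 S=227.6036 intr=0.0000 cont=0.0000 V=0.0000[hold]
k=3: j=0 S=115.7779 intr=22.2021 cont=23.6775 V=23.6775[hold]; j=1 S=140.4423 intr=0.0000 cont=8.6807 V=8.6807[hold]; j=2 S=170.3611 intr=0.0000 cont=1.5074 V=1.5074[hold]; j=3 S=206.6535 intr=0.0000 cont=0.0000 V=0.0000[hold]
k=2: j=0 S=127.5151 intr=10.4649 cont=16.3097 V=16.3097[hold]; j=1 S=154.6800 intr=0.0000 cont=5.1645 V=5.1645[hold]; j=2 S=187.6319 intr=0.0000 cont=0.7695 V=0.7695[hold]
k=1: j=0 S=140.4423 intr=0.0000 cont=10.8381 V=10.8381[hold]; j=1 S=170.3611 intr=0.0000 cont=3.0106 V=3.0106[hold]
k=0: j=0 S=154.6800 intr=0.0000 cont=6.9971 V=6.9971[hold]

price = 6.9971
tree:
6.9971
10.8381 3.0106
16.3097 5.1645 0.7695
23.6775 8.6807 1.5074 0.0000
32.8590 14.1912 2.9531 0.0000 0.0000
42.5350 22.2870 5.7851 0.0000 0.0000 0.0000
51.3204 32.8590 11.3332 0.0000 0.0000 0.0000 0.0000
59.2971 42.5350 22.2021 0.0000 0.0000 0.0000 0.0000 0.0000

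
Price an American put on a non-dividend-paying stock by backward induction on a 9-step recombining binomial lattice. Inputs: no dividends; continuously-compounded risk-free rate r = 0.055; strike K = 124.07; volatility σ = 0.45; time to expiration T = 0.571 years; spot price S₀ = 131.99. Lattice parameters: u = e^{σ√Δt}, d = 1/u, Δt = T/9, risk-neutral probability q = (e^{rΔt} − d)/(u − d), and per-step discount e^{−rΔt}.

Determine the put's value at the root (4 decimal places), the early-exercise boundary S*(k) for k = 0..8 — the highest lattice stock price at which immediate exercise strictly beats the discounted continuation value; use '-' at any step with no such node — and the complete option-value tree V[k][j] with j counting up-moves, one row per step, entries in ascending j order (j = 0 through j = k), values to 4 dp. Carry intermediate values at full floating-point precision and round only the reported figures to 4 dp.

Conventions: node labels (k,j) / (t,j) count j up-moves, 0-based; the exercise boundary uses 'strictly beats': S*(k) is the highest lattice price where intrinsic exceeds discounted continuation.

price = 12.3216
boundary = - - - - 83.8759 74.8879 83.8759 93.9428 105.2178
tree:
12.3216
17.3200 7.1465
23.6874 10.7391 3.4146
31.4010 15.7347 5.5555 1.1847
40.1941 22.3668 8.8638 2.1116 0.2171
49.1821 30.6529 13.8015 3.7277 0.4248 0.0000
57.2070 40.1941 20.8257 6.5038 0.8311 0.0000 0.0000
64.3720 49.1821 30.1272 11.1801 1.6260 0.0000 0.0000 0.0000
70.7692 57.2070 40.1941 18.8522 3.1813 0.0000 0.0000 0.0000 0.0000
76.4808 64.3720 49.1821 30.1272 6.2239 0.0000 0.0000 0.0000 0.0000 0.0000

params: Δt=0.06344 u=1.12002 d=0.89284 q=0.48708 e^(-rΔt)=0.99652
t_9 payoffs: 76.4808 64.3720 49.1821 30.1272 6.2239 0.0000 0.0000 0.0000 0.0000 0.0000
t_8: node(8,0) S=53.3008 payoff=70.7692 vs cont=70.3370 → 70.7692 [stop]  node(8,1) S=66.8630 payoff=57.2070 vs cont=56.7749 → 57.2070 [stop]  node(8,2) S=83.8759 payoff=40.1941 vs cont=39.7619 → 40.1941 [stop]  node(8,3) S=105.2178 payoff=18.8522 vs cont=18.4200 → 18.8522 [stop]  node(8,4) S=131.9900 payoff=0.0000 vs cont=3.1813 → 3.1813 [wait]  node(8,5) S=165.5743 payoff=0.0000 vs cont=0.0000 → 0.0000 [wait]  node(8,6) S=207.7039 payoff=0.0000 vs cont=0.0000 → 0.0000 [wait]  node(8,7) S=260.5532 payoff=0.0000 vs cont=0.0000 → 0.0000 [wait]  node(8,8) S=326.8498 payoff=0.0000 vs cont=0.0000 → 0.0000 [wait]  ⇒ S*(8)=105.2178
t_7: node(7,0) S=59.6980 payoff=64.3720 vs cont=63.9398 → 64.3720 [stop]  node(7,1) S=74.8879 payoff=49.1821 vs cont=48.7499 → 49.1821 [stop]  node(7,2) S=93.9428 payoff=30.1272 vs cont=29.6951 → 30.1272 [stop]  node(7,3) S=117.8461 payoff=6.2239 vs cont=11.1801 → 11.1801 [wait]  node(7,4) S=147.8315 payoff=0.0000 vs cont=1.6260 → 1.6260 [wait]  node(7,5) S=185.4465 payoff=0.0000 vs cont=0.0000 → 0.0000 [wait]  node(7,6) S=232.6326 payoff=0.0000 vs cont=0.0000 → 0.0000 [wait]  node(7,7) S=291.8249 payoff=0.0000 vs cont=0.0000 → 0.0000 [wait]  ⇒ S*(7)=93.9428
t_6: node(6,0) S=66.8630 payoff=57.2070 vs cont=56.7749 → 57.2070 [stop]  node(6,1) S=83.8759 payoff=40.1941 vs cont=39.7619 → 40.1941 [stop]  node(6,2) S=105.2178 payoff=18.8522 vs cont=20.8257 → 20.8257 [wait]  node(6,3) S=131.9900 payoff=0.0000 vs cont=6.5038 → 6.5038 [wait]  node(6,4) S=165.5743 payoff=0.0000 vs cont=0.8311 → 0.8311 [wait]  node(6,5) S=207.7039 payoff=0.0000 vs cont=0.0000 → 0.0000 [wait]  node(6,6) S=260.5532 payoff=0.0000 vs cont=0.0000 → 0.0000 [wait]  ⇒ S*(6)=83.8759
t_5: node(5,0) S=74.8879 payoff=49.1821 vs cont=48.7499 → 49.1821 [stop]  node(5,1) S=93.9428 payoff=30.1272 vs cont=30.6529 → 30.6529 [wait]  node(5,2) S=117.8461 payoff=6.2239 vs cont=13.8015 → 13.8015 [wait]  node(5,3) S=147.8315 payoff=0.0000 vs cont=3.7277 → 3.7277 [wait]  node(5,4) S=185.4465 payoff=0.0000 vs cont=0.4248 → 0.4248 [wait]  node(5,5) S=232.6326 payoff=0.0000 vs cont=0.0000 → 0.0000 [wait]  ⇒ S*(5)=74.8879
t_4: node(4,0) S=83.8759 payoff=40.1941 vs cont=40.0170 → 40.1941 [stop]  node(4,1) S=105.2178 payoff=18.8522 vs cont=22.3668 → 22.3668 [wait]  node(4,2) S=131.9900 payoff=0.0000 vs cont=8.8638 → 8.8638 [wait]  node(4,3) S=165.5743 payoff=0.0000 vs cont=2.1116 → 2.1116 [wait]  node(4,4) S=207.7039 payoff=0.0000 vs cont=0.2171 → 0.2171 [wait]  ⇒ S*(4)=83.8759
t_3: node(3,0) S=93.9428 payoff=30.1272 vs cont=31.4010 → 31.4010 [wait]  node(3,1) S=117.8461 payoff=6.2239 vs cont=15.7347 → 15.7347 [wait]  node(3,2) S=147.8315 payoff=0.0000 vs cont=5.5555 → 5.5555 [wait]  node(3,3) S=185.4465 payoff=0.0000 vs cont=1.1847 → 1.1847 [wait]  ⇒ S*(3)=-
t_2: node(2,0) S=105.2178 payoff=18.8522 vs cont=23.6874 → 23.6874 [wait]  node(2,1) S=131.9900 payoff=0.0000 vs cont=10.7391 → 10.7391 [wait]  node(2,2) S=165.5743 payoff=0.0000 vs cont=3.4146 → 3.4146 [wait]  ⇒ S*(2)=-
t_1: node(1,0) S=117.8461 payoff=6.2239 vs cont=17.3200 → 17.3200 [wait]  node(1,1) S=147.8315 payoff=0.0000 vs cont=7.1465 → 7.1465 [wait]  ⇒ S*(1)=-
t_0: node(0,0) S=131.9900 payoff=0.0000 vs cont=12.3216 → 12.3216 [wait]  ⇒ S*(0)=-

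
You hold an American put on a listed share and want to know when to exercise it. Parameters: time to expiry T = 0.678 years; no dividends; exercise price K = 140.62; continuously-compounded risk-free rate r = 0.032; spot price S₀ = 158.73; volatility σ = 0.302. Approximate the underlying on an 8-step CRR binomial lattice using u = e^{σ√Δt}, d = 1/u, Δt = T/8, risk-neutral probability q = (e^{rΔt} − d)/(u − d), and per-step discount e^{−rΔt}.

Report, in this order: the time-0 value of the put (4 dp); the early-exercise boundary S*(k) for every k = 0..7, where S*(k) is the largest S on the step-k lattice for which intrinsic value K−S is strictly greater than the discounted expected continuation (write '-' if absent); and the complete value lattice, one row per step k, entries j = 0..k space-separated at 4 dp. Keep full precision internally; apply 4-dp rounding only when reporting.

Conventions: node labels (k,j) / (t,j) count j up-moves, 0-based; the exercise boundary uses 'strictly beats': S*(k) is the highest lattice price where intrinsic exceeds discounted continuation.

price = 6.8662
boundary = - - - - - 102.2699 111.6684 121.9305
tree:
6.8662
10.3187 3.3599
15.1054 5.4619 1.2207
21.4345 8.6915 2.1766 0.2462
29.3080 13.4704 3.8339 0.4874 0.0000
38.3501 20.1874 6.6493 0.9649 0.0000 0.0000
46.9575 28.9516 11.3020 1.9100 0.0000 0.0000 0.0000
54.8405 38.3501 18.6895 3.7808 0.0000 0.0000 0.0000 0.0000
62.0600 46.9575 28.9516 7.4843 0.0000 0.0000 0.0000 0.0000 0.0000

Δt=0.08475  u=1.09190  d=0.91584  q=0.49346  discount=0.99729
step 8 (expiry): payoffs max(K−S,0) = 62.0600 46.9575 28.9516 7.4843 0.0000 0.0000 0.0000 0.0000 0.0000
step 7: (k=7,j=0): S=85.7795, K−S=54.8405, hold=54.4597 ⇒ V=54.8405 exercise | (k=7,j=1): S=102.2699, K−S=38.3501, hold=37.9692 ⇒ V=38.3501 exercise | (k=7,j=2): S=121.9305, K−S=18.6895, hold=18.3086 ⇒ V=18.6895 exercise | (k=7,j=3): S=145.3707, K−S=0.0000, hold=3.7808 ⇒ V=3.7808 continue | (k=7,j=4): S=173.3170, K−S=0.0000, hold=0.0000 ⇒ V=0.0000 continue | (k=7,j=5): S=206.6358, K−S=0.0000, hold=0.0000 ⇒ V=0.0000 continue | (k=7,j=6): S=246.3599, K−S=0.0000, hold=0.0000 ⇒ V=0.0000 continue | (k=7,j=7): S=293.7207, K−S=0.0000, hold=0.0000 ⇒ V=0.0000 continue  boundary S*=121.9305
step 6: (k=6,j=0): S=93.6625, K−S=46.9575, hold=46.5767 ⇒ V=46.9575 exercise | (k=6,j=1): S=111.6684, K−S=28.9516, hold=28.5708 ⇒ V=28.9516 exercise | (k=6,j=2): S=133.1357, K−S=7.4843, hold=11.3020 ⇒ V=11.3020 continue | (k=6,j=3): S=158.7300, K−S=0.0000, hold=1.9100 ⇒ V=1.9100 continue | (k=6,j=4): S=189.2446, K−S=0.0000, hold=0.0000 ⇒ V=0.0000 continue | (k=6,j=5): S=225.6253, K−S=0.0000, hold=0.0000 ⇒ V=0.0000 continue | (k=6,j=6): S=269.0000, K−S=0.0000, hold=0.0000 ⇒ V=0.0000 continue  boundary S*=111.6684
step 5: (k=5,j=0): S=102.2699, K−S=38.3501, hold=37.9692 ⇒ V=38.3501 exercise | (k=5,j=1): S=121.9305, K−S=18.6895, hold=20.1874 ⇒ V=20.1874 continue | (k=5,j=2): S=145.3707, K−S=0.0000, hold=6.6493 ⇒ V=6.6493 continue | (k=5,j=3): S=173.3170, K−S=0.0000, hold=0.9649 ⇒ V=0.9649 continue | (k=5,j=4): S=206.6358, K−S=0.0000, hold=0.0000 ⇒ V=0.0000 continue | (k=5,j=5): S=246.3599, K−S=0.0000, hold=0.0000 ⇒ V=0.0000 continue  boundary S*=102.2699
step 4: (k=4,j=0): S=111.6684, K−S=28.9516, hold=29.3080 ⇒ V=29.3080 continue | (k=4,j=1): S=133.1357, K−S=7.4843, hold=13.4704 ⇒ V=13.4704 continue | (k=4,j=2): S=158.7300, K−S=0.0000, hold=3.8339 ⇒ V=3.8339 continue | (k=4,j=3): S=189.2446, K−S=0.0000, hold=0.4874 ⇒ V=0.4874 continue | (k=4,j=4): S=225.6253, K−S=0.0000, hold=0.0000 ⇒ V=0.0000 continue  boundary S*=-
step 3: (k=3,j=0): S=121.9305, K−S=18.6895, hold=21.4345 ⇒ V=21.4345 continue | (k=3,j=1): S=145.3707, K−S=0.0000, hold=8.6915 ⇒ V=8.6915 continue | (k=3,j=2): S=173.3170, K−S=0.0000, hold=2.1766 ⇒ V=2.1766 continue | (k=3,j=3): S=206.6358, K−S=0.0000, hold=0.2462 ⇒ V=0.2462 continue  boundary S*=-
step 2: (k=2,j=0): S=133.1357, K−S=7.4843, hold=15.1054 ⇒ V=15.1054 continue | (k=2,j=1): S=158.7300, K−S=0.0000, hold=5.4619 ⇒ V=5.4619 continue | (k=2,j=2): S=189.2446, K−S=0.0000, hold=1.2207 ⇒ V=1.2207 continue  boundary S*=-
step 1: (k=1,j=0): S=145.3707, K−S=0.0000, hold=10.3187 ⇒ V=10.3187 continue | (k=1,j=1): S=173.3170, K−S=0.0000, hold=3.3599 ⇒ V=3.3599 continue  boundary S*=-
step 0: (k=0,j=0): S=158.7300, K−S=0.0000, hold=6.8662 ⇒ V=6.8662 continue  boundary S*=-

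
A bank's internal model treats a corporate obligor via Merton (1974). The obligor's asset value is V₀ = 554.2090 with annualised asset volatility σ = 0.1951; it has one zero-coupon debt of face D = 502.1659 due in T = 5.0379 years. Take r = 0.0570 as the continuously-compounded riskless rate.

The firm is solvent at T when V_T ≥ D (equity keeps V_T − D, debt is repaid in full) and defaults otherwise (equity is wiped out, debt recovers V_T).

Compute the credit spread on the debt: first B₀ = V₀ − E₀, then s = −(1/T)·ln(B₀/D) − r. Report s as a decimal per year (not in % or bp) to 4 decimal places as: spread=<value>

Equity is a call on the firm's assets struck at D = 502.1659:
d₁ = [ln(V₀/D) + (r + σ²/2)T] / (σ√T)
   = [ln(554.2090/502.1659) + (0.0570 + 0.5·0.1951²)·5.0379] / (0.1951·√5.0379)
   = [0.098611 + 0.383042] / 0.437907 = 1.099897
d₂ = d₁ − σ√T = 1.099897 − 0.437907 = 0.661990
N(d₁) = 0.864312,  N(d₂) = 0.746011,  e^(−rT) = 0.750391
E₀ = V₀·N(d₁) − D·e^(−rT)·N(d₂)
   = 554.2090·0.864312 − 502.1659·0.750391·0.746011 = 197.896558
B₀ = V₀ − E₀ = 554.2090 − 197.896558 = 356.312442
spread = −(1/T)·ln(B₀/D) − r = −(1/5.0379)·ln(356.312442/502.1659) − 0.0570 = 0.01110825

spread=0.0111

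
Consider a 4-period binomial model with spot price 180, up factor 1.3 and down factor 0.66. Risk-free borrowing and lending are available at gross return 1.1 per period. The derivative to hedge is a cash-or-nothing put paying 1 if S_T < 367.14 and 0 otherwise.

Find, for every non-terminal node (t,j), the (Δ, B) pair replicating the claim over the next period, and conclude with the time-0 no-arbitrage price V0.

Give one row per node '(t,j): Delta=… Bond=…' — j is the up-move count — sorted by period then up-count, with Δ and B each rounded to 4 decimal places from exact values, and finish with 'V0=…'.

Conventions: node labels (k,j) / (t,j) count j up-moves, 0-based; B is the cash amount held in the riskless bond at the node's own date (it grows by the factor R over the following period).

Since d<R<u, set p* = (R−d)/(u−d) = 0.6875; price each node as the discounted p*-expectation of its children.
Payoffs at expiry: V(4,0)=1.0000, V(4,1)=1.0000, V(4,2)=1.0000, V(4,3)=1.0000, V(4,4)=0.0000
  t=3,j=0: stock 51.7493 → up 67.2741 (V=1.0000), down 34.1545 (V=1.0000). Price 0.9091; hedge Δ=0.0000, bond B=0.9091.
  t=3,j=1: stock 101.9304 → up 132.5095 (V=1.0000), down 67.2741 (V=1.0000). Price 0.9091; hedge Δ=0.0000, bond B=0.9091.
  t=3,j=2: stock 200.7720 → up 261.0036 (V=1.0000), down 132.5095 (V=1.0000). Price 0.9091; hedge Δ=0.0000, bond B=0.9091.
  t=3,j=3: stock 395.4600 → up 514.0980 (V=0.0000), down 261.0036 (V=1.0000). Price 0.2841; hedge Δ=-0.0040, bond B=1.8466.
  t=2,j=0: stock 78.4080 → up 101.9304 (V=0.9091), down 51.7493 (V=0.9091). Price 0.8264; hedge Δ=0.0000, bond B=0.8264.
  t=2,j=1: stock 154.4400 → up 200.7720 (V=0.9091), down 101.9304 (V=0.9091). Price 0.8264; hedge Δ=0.0000, bond B=0.8264.
  t=2,j=2: stock 304.2000 → up 395.4600 (V=0.2841), down 200.7720 (V=0.9091). Price 0.4358; hedge Δ=-0.0032, bond B=1.4124.
  t=1,j=0: stock 118.8000 → up 154.4400 (V=0.8264), down 78.4080 (V=0.8264). Price 0.7513; hedge Δ=0.0000, bond B=0.7513.
  t=1,j=1: stock 234.0000 → up 304.2000 (V=0.4358), down 154.4400 (V=0.8264). Price 0.5072; hedge Δ=-0.0026, bond B=1.1175.
  t=0,j=0: stock 180.0000 → up 234.0000 (V=0.5072), down 118.8000 (V=0.7513). Price 0.5304; hedge Δ=-0.0021, bond B=0.9119.
Check: Δ(0,0)·S0 + B(0,0) = 0.5304 = V0.

(0,0): Delta=-0.0021 Bond=0.9119
(1,0): Delta=0.0000 Bond=0.7513
(1,1): Delta=-0.0026 Bond=1.1175
(2,0): Delta=0.0000 Bond=0.8264
(2,1): Delta=0.0000 Bond=0.8264
(2,2): Delta=-0.0032 Bond=1.4124
(3,0): Delta=0.0000 Bond=0.9091
(3,1): Delta=0.0000 Bond=0.9091
(3,2): Delta=0.0000 Bond=0.9091
(3,3): Delta=-0.0040 Bond=1.8466
V0=0.5304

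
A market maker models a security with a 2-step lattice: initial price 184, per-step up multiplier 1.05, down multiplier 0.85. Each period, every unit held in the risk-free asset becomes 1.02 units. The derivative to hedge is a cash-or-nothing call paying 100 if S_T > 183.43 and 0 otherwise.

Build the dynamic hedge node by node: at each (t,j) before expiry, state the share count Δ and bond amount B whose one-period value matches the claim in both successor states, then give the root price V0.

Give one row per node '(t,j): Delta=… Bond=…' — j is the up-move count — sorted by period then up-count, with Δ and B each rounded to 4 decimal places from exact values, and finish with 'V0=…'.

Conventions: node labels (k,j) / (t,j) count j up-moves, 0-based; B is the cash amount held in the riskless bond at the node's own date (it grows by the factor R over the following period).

Risk-neutral probability p* = (R−d)/(u−d) = (1.02−0.85)/(1.05−0.85) = 0.8500.
At maturity the claim pays: V(2,0)=0.0000, V(2,1)=0.0000, V(2,2)=100.0000
(1,0): S=156.4000. Δ = (V_up−V_dn)/(S_up−S_dn) = (0.0000−0.0000)/(164.2200−132.9400) = 0.0000. V = [p*·0.0000 + (1−p*)·0.0000]/1.02 = 0.0000. B = V − Δ·S = 0.0000.
(1,1): S=193.2000. Δ = (V_up−V_dn)/(S_up−S_dn) = (100.0000−0.0000)/(202.8600−164.2200) = 2.5880. V = [p*·100.0000 + (1−p*)·0.0000]/1.02 = 83.3333. B = V − Δ·S = -416.6667.
(0,0): S=184.0000. Δ = (V_up−V_dn)/(S_up−S_dn) = (83.3333−0.0000)/(193.2000−156.4000) = 2.2645. V = [p*·83.3333 + (1−p*)·0.0000]/1.02 = 69.4444. B = V − Δ·S = -347.2222.
Verification: the root portfolio costs Δ(0,0)·S0 + B(0,0) = 69.4444, matching V0.

(0,0): Delta=2.2645 Bond=-347.2222
(1,0): Delta=0.0000 Bond=0.0000
(1,1): Delta=2.5880 Bond=-416.6667
V0=69.4444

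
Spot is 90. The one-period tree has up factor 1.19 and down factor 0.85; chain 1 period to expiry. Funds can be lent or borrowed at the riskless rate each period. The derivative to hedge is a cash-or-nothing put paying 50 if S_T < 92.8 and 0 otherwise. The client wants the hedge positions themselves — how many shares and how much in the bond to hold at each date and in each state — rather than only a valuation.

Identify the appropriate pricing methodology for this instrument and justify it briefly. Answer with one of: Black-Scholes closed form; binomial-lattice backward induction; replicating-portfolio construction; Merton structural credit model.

framework: replicating-portfolio construction

Key observation: the mandate to exhibit the hedge at every date and state singles out the replicating-portfolio construction on the 1-period tree with factors 1.19 and 0.85 from 90.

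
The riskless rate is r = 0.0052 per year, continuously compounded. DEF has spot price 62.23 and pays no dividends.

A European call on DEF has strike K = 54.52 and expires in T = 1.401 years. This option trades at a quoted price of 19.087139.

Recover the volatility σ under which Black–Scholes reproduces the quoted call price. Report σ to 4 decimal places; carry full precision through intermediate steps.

At σ = 0.5445 the Black–Scholes value reproduces the quote:
σ√T = 0.5445·√1.401 = 0.644491
d₁ = (ln(S/K) + (r+σ²/2)T) / (σ√T) = (ln(62.23/54.52) + (0.0052+0.5445²/2)·1.401) / 0.644491 = (0.132270 + 0.214970) / 0.644491 = 0.538780
d₂ = d₁ − σ√T = 0.538780 − 0.644491 = -0.105711
e^{−rT} = 0.992741
N(d₁) = 0.704981,  N(d₂) = 0.457906
V = S·N(d₁) − K·e^{−rT}·N(d₂) = 43.870956 − 24.783817 = 19.087139 (the observed quote) — the price is monotone increasing in volatility, hence this σ is the only solution

sigma = 0.5445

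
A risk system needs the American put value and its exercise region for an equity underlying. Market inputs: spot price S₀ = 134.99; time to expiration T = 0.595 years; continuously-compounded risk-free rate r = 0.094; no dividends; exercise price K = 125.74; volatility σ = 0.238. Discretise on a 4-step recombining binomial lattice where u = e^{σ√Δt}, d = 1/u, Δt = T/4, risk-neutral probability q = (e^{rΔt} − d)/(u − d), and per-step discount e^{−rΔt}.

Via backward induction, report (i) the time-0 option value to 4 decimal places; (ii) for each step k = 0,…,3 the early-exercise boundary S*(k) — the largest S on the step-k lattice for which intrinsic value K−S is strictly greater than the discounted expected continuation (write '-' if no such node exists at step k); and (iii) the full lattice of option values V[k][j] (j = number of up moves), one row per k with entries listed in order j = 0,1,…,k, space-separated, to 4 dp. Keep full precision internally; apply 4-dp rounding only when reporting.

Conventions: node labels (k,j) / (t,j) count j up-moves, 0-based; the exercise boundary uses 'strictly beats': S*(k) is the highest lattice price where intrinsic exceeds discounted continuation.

Δt=0.14875, u=1.09614, d=0.91229, q=0.55366, disc=e^(-rΔt)=0.98611
k=4 terminal: V=max(K-S,0) → 32.2334 13.3903 0.0000 0.0000 0.0000
k=3: j=0 S=102.4961 intr=23.2439 cont=21.4980 V=23.2439[EX]; j=1 S=123.1507 intr=2.5893 cont=5.8936 V=5.8936[hold]; j=2 S=147.9675 intr=0.0000 cont=0.0000 V=0.0000[hold]; j=3 S=177.7854 intr=0.0000 cont=0.0000 V=0.0000[hold]  S*(3)=102.4961
k=2: j=0 S=112.3497 intr=13.3903 cont=13.4484 V=13.4484[hold]; j=1 S=134.9900 intr=0.0000 cont=2.5940 V=2.5940[hold]; j=2 S=162.1927 intr=0.0000 cont=0.0000 V=0.0000[hold]  S*(2)=-
k=1: j=0 S=123.1507 intr=2.5893 cont=7.3355 V=7.3355[hold]; j=1 S=147.9675 intr=0.0000 cont=1.1418 V=1.1418[hold]  S*(1)=-
k=0: j=0 S=134.9900 intr=0.0000 cont=3.8520 V=3.8520[hold]  S*(0)=-

price = 3.8520
boundary = - - - 102.4961
tree:
3.8520
7.3355 1.1418
13.4484 2.5940 0.0000
23.2439 5.8936 0.0000 0.0000
32.2334 13.3903 0.0000 0.0000 0.0000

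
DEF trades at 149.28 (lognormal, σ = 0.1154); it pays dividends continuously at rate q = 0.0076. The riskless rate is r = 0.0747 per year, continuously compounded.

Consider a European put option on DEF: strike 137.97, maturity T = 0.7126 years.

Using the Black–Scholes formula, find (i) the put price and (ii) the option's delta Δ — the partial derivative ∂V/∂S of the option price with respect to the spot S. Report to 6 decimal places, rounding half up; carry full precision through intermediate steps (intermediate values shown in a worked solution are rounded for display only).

σ√T = 0.1154·√0.7126 = 0.097416
d₁ = (ln(S/K) + (r−q+σ²/2)T) / (σ√T) = (ln(149.28/137.97) + (0.0747−0.0076+0.1154²/2)·0.7126) / 0.097416 = (0.078787 + 0.052560) / 0.097416 = 1.348324
d₂ = d₁ − σ√T = 1.348324 − 0.097416 = 1.250908
e^{−rT} = 0.948161
e^{−qT} = 0.994599
N(−d₁) = 0.088777,  N(−d₂) = 0.105484
Put price V = K·e^{−rT}·N(−d₂) − S·e^{−qT}·N(−d₁) = 13.799179 − 13.181072 = 0.618107
Δ = −e^{−qT}·N(−d₁) = -0.088298

price = 0.618107
Δ = -0.088298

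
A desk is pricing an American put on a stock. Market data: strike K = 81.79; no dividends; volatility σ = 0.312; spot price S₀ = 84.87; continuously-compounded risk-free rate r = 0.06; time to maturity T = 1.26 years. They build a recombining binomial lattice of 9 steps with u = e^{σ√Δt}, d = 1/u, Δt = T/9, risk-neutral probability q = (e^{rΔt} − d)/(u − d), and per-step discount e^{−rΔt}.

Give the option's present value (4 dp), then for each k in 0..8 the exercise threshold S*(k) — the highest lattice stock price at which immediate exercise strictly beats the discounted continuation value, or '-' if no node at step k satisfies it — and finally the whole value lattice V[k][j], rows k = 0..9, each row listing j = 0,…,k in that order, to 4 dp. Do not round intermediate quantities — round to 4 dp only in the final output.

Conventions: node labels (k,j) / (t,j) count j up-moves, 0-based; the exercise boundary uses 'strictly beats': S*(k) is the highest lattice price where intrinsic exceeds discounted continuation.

Δt=0.14000, u=1.12383, d=0.88982, q=0.50690, disc=e^(-rΔt)=0.99164
k=9 terminal: V=max(K-S,0) → 52.1103 44.3049 34.4469 21.9962 6.2713 0.0000 0.0000 0.0000 0.0000 0.0000
k=8: j=0 S=33.3548 intr=48.4352 cont=47.7510 V=48.4352[EX]; j=1 S=42.1267 intr=39.6633 cont=38.9791 V=39.6633[EX]; j=2 S=53.2055 intr=28.5845 cont=27.9003 V=28.5845[EX]; j=3 S=67.1979 intr=14.5921 cont=13.9080 V=14.5921[EX]; j=4 S=84.8700 intr=0.0000 cont=3.0665 V=3.0665[hold]; j=5 S=107.1897 intr=0.0000 cont=0.0000 V=0.0000[hold]; j=6 S=135.3792 intr=0.0000 cont=0.0000 V=0.0000[hold]; j=7 S=170.9821 intr=0.0000 cont=0.0000 V=0.0000[hold]; j=8 S=215.9482 intr=0.0000 cont=0.0000 V=0.0000[hold]  S*(8)=67.1979
k=7: j=0 S=37.4851 intr=44.3049 cont=43.6208 V=44.3049[EX]; j=1 S=47.3431 intr=34.4469 cont=33.7627 V=34.4469[EX]; j=2 S=59.7938 intr=21.9962 cont=21.3121 V=21.9962[EX]; j=3 S=75.5187 intr=6.2713 cont=8.6767 V=8.6767[hold]; j=4 S=95.3792 intr=0.0000 cont=1.4995 V=1.4995[hold]; j=5 S=120.4627 intr=0.0000 cont=0.0000 V=0.0000[hold]; j=6 S=152.1428 intr=0.0000 cont=0.0000 V=0.0000[hold]; j=7 S=192.1543 intr=0.0000 cont=0.0000 V=0.0000[hold]  S*(7)=59.7938
k=6: j=0 S=42.1267 intr=39.6633 cont=38.9791 V=39.6633[EX]; j=1 S=53.2055 intr=28.5845 cont=27.9003 V=28.5845[EX]; j=2 S=67.1979 intr=14.5921 cont=15.1171 V=15.1171[hold]; j=3 S=84.8700 intr=0.0000 cont=4.9964 V=4.9964[hold]; j=4 S=107.1897 intr=0.0000 cont=0.7332 V=0.7332[hold]; j=5 S=135.3792 intr=0.0000 cont=0.0000 V=0.0000[hold]; j=6 S=170.9821 intr=0.0000 cont=0.0000 V=0.0000[hold]  S*(6)=53.2055
k=5: j=0 S=47.3431 intr=34.4469 cont=33.7627 V=34.4469[EX]; j=1 S=59.7938 intr=21.9962 cont=21.5759 V=21.9962[EX]; j=2 S=75.5187 intr=6.2713 cont=9.9034 V=9.9034[hold]; j=3 S=95.3792 intr=0.0000 cont=2.8117 V=2.8117[hold]; j=4 S=120.4627 intr=0.0000 cont=0.3585 V=0.3585[hold]; j=5 S=152.1428 intr=0.0000 cont=0.0000 V=0.0000[hold]  S*(5)=59.7938
k=4: j=0 S=53.2055 intr=28.5845 cont=27.9003 V=28.5845[EX]; j=1 S=67.1979 intr=14.5921 cont=15.7337 V=15.7337[hold]; j=2 S=84.8700 intr=0.0000 cont=6.2559 V=6.2559[hold]; j=3 S=107.1897 intr=0.0000 cont=1.5551 V=1.5551[hold]; j=4 S=135.3792 intr=0.0000 cont=0.1753 V=0.1753[hold]  S*(4)=53.2055
k=3: j=0 S=59.7938 intr=21.9962 cont=21.8859 V=21.9962[EX]; j=1 S=75.5187 intr=6.2713 cont=10.8380 V=10.8380[hold]; j=2 S=95.3792 intr=0.0000 cont=3.8407 V=3.8407[hold]; j=3 S=120.4627 intr=0.0000 cont=0.8485 V=0.8485[hold]  S*(3)=59.7938
k=2: j=0 S=67.1979 intr=14.5921 cont=16.2035 V=16.2035[hold]; j=1 S=84.8700 intr=0.0000 cont=7.2301 V=7.2301[hold]; j=2 S=107.1897 intr=0.0000 cont=2.3045 V=2.3045[hold]  S*(2)=-
k=1: j=0 S=75.5187 intr=6.2713 cont=11.5575 V=11.5575[hold]; j=1 S=95.3792 intr=0.0000 cont=4.6938 V=4.6938[hold]  S*(1)=-
k=0: j=0 S=84.8700 intr=0.0000 cont=8.0107 V=8.0107[hold]  S*(0)=-

price = 8.0107
boundary = - - - 59.7938 53.2055 59.7938 53.2055 59.7938 67.1979
tree:
8.0107
11.5575 4.6938
16.2035 7.2301 2.3045
21.9962 10.8380 3.8407 0.8485
28.5845 15.7337 6.2559 1.5551 0.1753
34.4469 21.9962 9.9034 2.8117 0.3585 0.0000
39.6633 28.5845 15.1171 4.9964 0.7332 0.0000 0.0000
44.3049 34.4469 21.9962 8.6767 1.4995 0.0000 0.0000 0.0000
48.4352 39.6633 28.5845 14.5921 3.0665 0.0000 0.0000 0.0000 0.0000
52.1103 44.3049 34.4469 21.9962 6.2713 0.0000 0.0000 0.0000 0.0000 0.0000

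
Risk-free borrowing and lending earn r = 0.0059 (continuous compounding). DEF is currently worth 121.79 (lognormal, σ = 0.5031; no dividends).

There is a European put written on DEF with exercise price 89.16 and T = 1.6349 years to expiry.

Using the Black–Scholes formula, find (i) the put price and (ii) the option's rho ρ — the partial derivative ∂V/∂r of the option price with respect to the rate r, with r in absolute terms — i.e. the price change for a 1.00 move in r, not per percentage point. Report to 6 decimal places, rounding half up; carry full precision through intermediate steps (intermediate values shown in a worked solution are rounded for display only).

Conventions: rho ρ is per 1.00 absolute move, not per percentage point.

price = 12.856887
ρ = -61.977111

σ√T = 0.5031·√1.6349 = 0.643280
d₁ = (ln(S/K) + (r+σ²/2)T) / (σ√T) = (ln(121.79/89.16) + (0.0059+0.5031²/2)·1.6349) / 0.643280 = (0.311866 + 0.216550) / 0.643280 = 0.821441
d₂ = d₁ − σ√T = 0.821441 − 0.643280 = 0.178161
e^{−rT} = 0.990400
N(−d₁) = 0.205698,  N(−d₂) = 0.429298
Put price V = K·e^{−rT}·N(−d₂) − S·N(−d₁) = 37.908809 − 25.051922 = 12.856887
ρ = −K·T·e^{−rT}·N(−d₂) = -61.977111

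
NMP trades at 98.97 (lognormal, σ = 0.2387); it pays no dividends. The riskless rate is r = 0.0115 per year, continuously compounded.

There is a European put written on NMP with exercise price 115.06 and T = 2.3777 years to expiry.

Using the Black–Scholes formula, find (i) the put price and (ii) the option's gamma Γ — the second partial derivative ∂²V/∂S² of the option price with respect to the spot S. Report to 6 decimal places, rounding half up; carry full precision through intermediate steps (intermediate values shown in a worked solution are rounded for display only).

σ√T = 0.2387·√2.3777 = 0.368070
d₁ = (ln(S/K) + (r+σ²/2)T) / (σ√T) = (ln(98.97/115.06) + (0.0115+0.2387²/2)·2.3777) / 0.368070 = (-0.150637 + 0.095081) / 0.368070 = -0.150937
d₂ = d₁ − σ√T = -0.150937 − 0.368070 = -0.519008
e^{−rT} = 0.973027
N(−d₁) = 0.559987,  N(−d₂) = 0.698122
Put price V = K·e^{−rT}·N(−d₂) − S·N(−d₁) = 78.159307 − 55.421946 = 22.737361
φ(d₁) = (1/√(2π))·e^{−d₁²/2} = 0.394424
Γ = φ(d₁) / (S·σ·√T) = 0.010828

price = 22.737361
Γ = 0.010828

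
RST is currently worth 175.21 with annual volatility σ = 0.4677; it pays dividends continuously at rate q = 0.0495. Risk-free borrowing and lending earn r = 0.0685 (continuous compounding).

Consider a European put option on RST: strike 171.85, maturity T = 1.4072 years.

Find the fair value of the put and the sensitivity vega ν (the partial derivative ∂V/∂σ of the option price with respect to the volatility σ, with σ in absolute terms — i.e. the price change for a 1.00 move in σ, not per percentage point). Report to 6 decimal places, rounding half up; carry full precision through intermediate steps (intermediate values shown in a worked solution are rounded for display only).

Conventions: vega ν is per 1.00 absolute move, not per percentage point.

σ√T = 0.4677·√1.4072 = 0.554811
d₁ = (ln(S/K) + (r−q+σ²/2)T) / (σ√T) = (ln(175.21/171.85) + (0.0685−0.0495+0.4677²/2)·1.4072) / 0.554811 = (0.019363 + 0.180645) / 0.554811 = 0.360497
d₂ = d₁ − σ√T = 0.360497 − 0.554811 = -0.194314
e^{−rT} = 0.908107
e^{−qT} = 0.932714
N(−d₁) = 0.359238,  N(−d₂) = 0.577035
Put price V = K·e^{−rT}·N(−d₂) − S·e^{−qT}·N(−d₁) = 90.051037 − 58.706940 = 31.344097
φ(d₁) = (1/√(2π))·e^{−d₁²/2} = 0.373844
ν = S·e^{−qT}·φ(d₁)·√T = 72.472865

price = 31.344097
ν = 72.472865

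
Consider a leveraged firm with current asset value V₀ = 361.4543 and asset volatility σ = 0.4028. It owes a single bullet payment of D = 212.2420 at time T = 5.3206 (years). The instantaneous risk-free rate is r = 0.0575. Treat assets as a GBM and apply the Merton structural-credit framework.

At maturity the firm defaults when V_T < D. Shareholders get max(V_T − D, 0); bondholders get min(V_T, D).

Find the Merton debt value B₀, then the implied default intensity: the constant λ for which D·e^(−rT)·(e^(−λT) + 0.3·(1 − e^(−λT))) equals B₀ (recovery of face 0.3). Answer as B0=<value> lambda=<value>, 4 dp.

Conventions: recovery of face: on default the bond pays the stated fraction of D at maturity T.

B0=135.6251 lambda=0.0394

Equity is a call on the firm's assets struck at D = 212.2420:
d₁ = [ln(V₀/D) + (r + σ²/2)T] / (σ√T)
   = [ln(361.4543/212.2420) + (0.0575 + 0.5·0.4028²)·5.3206] / (0.4028·√5.3206)
   = [0.532408 + 0.737562] / 0.929116 = 1.366860
d₂ = d₁ − σ√T = 1.366860 − 0.929116 = 0.437744
N(d₁) = 0.914165,  N(d₂) = 0.669214,  e^(−rT) = 0.736435
E₀ = V₀·N(d₁) − D·e^(−rT)·N(d₂)
   = 361.4543·0.914165 − 212.2420·0.736435·0.669214 = 225.829227
B₀ = V₀ − E₀ = 361.4543 − 225.829227 = 135.625073
e^(−λT) = (B₀·e^(rT)/D − 0.3)/(1 − 0.3) = (135.6251·1.357893/212.2420 − 0.3)/0.7 = 0.81101373
λ = −ln(0.81101373)/5.3206 = 0.039370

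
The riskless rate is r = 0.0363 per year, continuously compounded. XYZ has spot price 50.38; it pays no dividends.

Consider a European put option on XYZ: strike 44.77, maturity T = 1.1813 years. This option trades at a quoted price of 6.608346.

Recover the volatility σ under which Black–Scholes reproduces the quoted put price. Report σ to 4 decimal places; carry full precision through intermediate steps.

sigma = 0.4969

At σ = 0.4969 the Black–Scholes value reproduces the quote:
σ√T = 0.4969·√1.1813 = 0.540069
d₁ = (ln(S/K) + (r+σ²/2)T) / (σ√T) = (ln(50.38/44.77) + (0.0363+0.4969²/2)·1.1813) / 0.540069 = (0.118056 + 0.188718) / 0.540069 = 0.568028
d₂ = d₁ − σ√T = 0.568028 − 0.540069 = 0.027959
e^{−rT} = 0.958025
N(−d₁) = 0.285008,  N(−d₂) = 0.488847
V = K·e^{−rT}·N(−d₂) − S·N(−d₁) = 20.967044 − 14.358697 = 6.608346 (matching the quote); vega is positive throughout, so no other σ reproduces this price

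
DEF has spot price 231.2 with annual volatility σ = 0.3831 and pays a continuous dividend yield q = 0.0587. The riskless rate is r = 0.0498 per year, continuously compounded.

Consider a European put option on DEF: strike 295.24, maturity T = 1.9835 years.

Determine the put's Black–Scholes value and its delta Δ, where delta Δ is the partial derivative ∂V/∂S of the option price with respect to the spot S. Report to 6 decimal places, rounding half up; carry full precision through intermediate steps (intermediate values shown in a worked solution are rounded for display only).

σ√T = 0.3831·√1.9835 = 0.539546
d₁ = (ln(S/K) + (r−q+σ²/2)T) / (σ√T) = (ln(231.2/295.24) + (0.0498−0.0587+0.3831²/2)·1.9835) / 0.539546 = (-0.244505 + 0.127902) / 0.539546 = -0.216115
d₂ = d₁ − σ√T = -0.216115 − 0.539546 = -0.755661
e^{−rT} = 0.905944
e^{−qT} = 0.890091
N(−d₁) = 0.585551,  N(−d₂) = 0.775074
Put price V = K·e^{−rT}·N(−d₂) − S·e^{−qT}·N(−d₁) = 207.309535 − 120.499964 = 86.809572
Δ = −e^{−qT}·N(−d₁) = -0.521194

price = 86.809572
Δ = -0.521194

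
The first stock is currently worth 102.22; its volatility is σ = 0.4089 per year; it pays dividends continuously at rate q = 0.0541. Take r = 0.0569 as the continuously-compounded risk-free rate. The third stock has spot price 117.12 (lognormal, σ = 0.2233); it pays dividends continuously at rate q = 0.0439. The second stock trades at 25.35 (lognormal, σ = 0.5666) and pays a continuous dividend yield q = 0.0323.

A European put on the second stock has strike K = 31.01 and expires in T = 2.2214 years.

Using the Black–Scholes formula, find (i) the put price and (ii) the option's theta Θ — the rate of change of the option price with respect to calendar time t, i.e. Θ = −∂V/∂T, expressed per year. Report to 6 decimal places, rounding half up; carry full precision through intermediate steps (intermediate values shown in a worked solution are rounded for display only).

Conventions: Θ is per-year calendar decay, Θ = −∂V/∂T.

σ√T = 0.5666·√2.2214 = 0.844481
d₁ = (ln(S/K) + (r−q+σ²/2)T) / (σ√T) = (ln(25.35/31.01) + (0.0569−0.0323+0.5666²/2)·2.2214) / 0.844481 = (-0.201531 + 0.411221) / 0.844481 = 0.248306
d₂ = d₁ − σ√T = 0.248306 − 0.844481 = -0.596175
e^{−rT} = 0.881264
e^{−qT} = 0.930762
N(−d₁) = 0.401949,  N(−d₂) = 0.724471
Put price V = K·e^{−rT}·N(−d₂) − S·e^{−qT}·N(−d₁) = 19.798346 − 9.483914 = 10.314432
φ(d₁) = (1/√(2π))·e^{−d₁²/2} = 0.386831
Θ = −S·e^{−qT}·φ(d₁)·σ/(2√T) − q·S·e^{−qT}·N(−d₁) + r·K·e^{−rT}·N(−d₂) = −1.734889 − 0.306330 + 1.126526 = -0.914693

price = 10.314432
Θ = -0.914693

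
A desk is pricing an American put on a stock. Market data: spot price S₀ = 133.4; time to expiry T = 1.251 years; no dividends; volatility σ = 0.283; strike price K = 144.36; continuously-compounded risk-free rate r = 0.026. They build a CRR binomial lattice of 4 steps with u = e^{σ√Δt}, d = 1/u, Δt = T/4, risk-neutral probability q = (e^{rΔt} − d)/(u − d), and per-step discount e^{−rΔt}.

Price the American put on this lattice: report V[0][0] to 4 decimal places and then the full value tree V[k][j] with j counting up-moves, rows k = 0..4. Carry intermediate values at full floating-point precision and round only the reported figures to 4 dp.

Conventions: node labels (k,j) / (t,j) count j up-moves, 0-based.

Δt=0.31275, u=1.17148, d=0.85362, q=0.48620, disc=e^(-rΔt)=0.99190
k=4 terminal: V=max(K-S,0) → 73.5293 47.1550 10.9600 0.0000 0.0000
k=3: j=0 S=82.9765 intr=61.3835 cont=60.2144 V=61.3835[EX]; j=1 S=113.8734 intr=30.4866 cont=29.3175 V=30.4866[EX]; j=2 S=156.2750 intr=0.0000 cont=5.5856 V=5.5856[hold]; j=3 S=214.4652 intr=0.0000 cont=0.0000 V=0.0000[hold]
k=2: j=0 S=97.2050 intr=47.1550 cont=45.9859 V=47.1550[EX]; j=1 S=133.4000 intr=10.9600 cont=18.2308 V=18.2308[hold]; j=2 S=183.0725 intr=0.0000 cont=2.8466 V=2.8466[hold]
k=1: j=0 S=113.8734 intr=30.4866 cont=32.8240 V=32.8240[hold]; j=1 S=156.2750 intr=0.0000 cont=10.6639 V=10.6639[hold]
k=0: j=0 S=133.4000 intr=10.9600 cont=21.8711 V=21.8711[hold]

price = 21.8711
tree:
21.8711
32.8240 10.6639
47.1550 18.2308 2.8466
61.3835 30.4866 5.5856 0.0000
73.5293 47.1550 10.9600 0.0000 0.0000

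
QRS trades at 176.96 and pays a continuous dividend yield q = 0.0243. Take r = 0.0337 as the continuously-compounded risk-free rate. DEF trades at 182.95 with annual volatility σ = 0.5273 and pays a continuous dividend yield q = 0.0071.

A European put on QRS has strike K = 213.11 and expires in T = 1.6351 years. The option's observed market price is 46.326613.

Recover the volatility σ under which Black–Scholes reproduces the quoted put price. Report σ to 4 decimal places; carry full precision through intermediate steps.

At σ = 0.2945 the Black–Scholes value reproduces the quote:
σ√T = 0.2945·√1.6351 = 0.376580
d₁ = (ln(S/K) + (r−q+σ²/2)T) / (σ√T) = (ln(176.96/213.11) + (0.0337−0.0243+0.2945²/2)·1.6351) / 0.376580 = (-0.185885 + 0.086276) / 0.376580 = -0.264508
d₂ = d₁ − σ√T = -0.264508 − 0.376580 = -0.641088
e^{−rT} = 0.946388
e^{−qT} = 0.961046
N(−d₁) = 0.604306,  N(−d₂) = 0.739267
V = K·e^{−rT}·N(−d₂) − S·e^{−qT}·N(−d₁) = 149.098909 − 102.772296 = 46.326613 (the quoted price), and the Black–Scholes price is strictly increasing in σ, so σ is unique

sigma = 0.2945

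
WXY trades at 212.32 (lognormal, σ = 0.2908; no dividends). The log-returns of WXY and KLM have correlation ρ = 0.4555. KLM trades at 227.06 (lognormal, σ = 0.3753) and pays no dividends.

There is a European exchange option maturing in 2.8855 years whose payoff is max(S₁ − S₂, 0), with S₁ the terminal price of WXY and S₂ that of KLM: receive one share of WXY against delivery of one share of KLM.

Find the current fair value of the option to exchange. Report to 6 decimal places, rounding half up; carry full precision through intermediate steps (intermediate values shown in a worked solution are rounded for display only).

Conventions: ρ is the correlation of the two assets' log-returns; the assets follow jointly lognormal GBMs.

exchange price = 44.997271

σ_eff = √(σ₁² + σ₂² − 2ρσ₁σ₂) = √(0.2908² + 0.3753² − 2·0.4555·0.2908·0.3753) = 0.354952
d₁ = (ln(S₁/S₂) + (q₂ − q₁ + σ_eff²/2)T) / (σ_eff√T) = (ln(212.32/227.06) + (0.0 − 0.0 + 0.062995)·2.8855) / 0.602948 = 0.190155
d₂ = d₁ − σ_eff√T = 0.190155 − 0.602948 = -0.412793
N(d₁) = 0.575406,  N(d₂) = 0.339879
V = S₁·e^{−q₁T}·N(d₁) − S₂·e^{−q₂T}·N(d₂) = 122.170209 − 77.172938 = 44.997271
Key observation: r never enters — measured in units of KLM, the claim is a call on S₁/S₂ struck at 1, so only the dividend yields and σ_eff matter.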